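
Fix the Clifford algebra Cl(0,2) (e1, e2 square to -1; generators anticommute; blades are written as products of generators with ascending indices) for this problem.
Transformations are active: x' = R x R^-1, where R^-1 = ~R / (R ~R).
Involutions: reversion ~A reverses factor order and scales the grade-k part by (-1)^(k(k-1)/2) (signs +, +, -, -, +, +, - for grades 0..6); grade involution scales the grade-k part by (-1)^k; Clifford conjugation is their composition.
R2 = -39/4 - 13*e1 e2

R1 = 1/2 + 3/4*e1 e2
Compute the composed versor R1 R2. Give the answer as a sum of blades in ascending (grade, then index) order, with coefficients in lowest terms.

Distribute over the terms of R1 (each basis-blade product reordered to ascending indices, repeated generators contracted through their squares):
(1/2) R2 = -39/8 - 13/2*e1 e2
(3/4*e1 e2) R2 = 39/4 - 117/16*e1 e2
Summing the partial products and collecting blades:
Answer: 39/8 - 221/16*e1 e2


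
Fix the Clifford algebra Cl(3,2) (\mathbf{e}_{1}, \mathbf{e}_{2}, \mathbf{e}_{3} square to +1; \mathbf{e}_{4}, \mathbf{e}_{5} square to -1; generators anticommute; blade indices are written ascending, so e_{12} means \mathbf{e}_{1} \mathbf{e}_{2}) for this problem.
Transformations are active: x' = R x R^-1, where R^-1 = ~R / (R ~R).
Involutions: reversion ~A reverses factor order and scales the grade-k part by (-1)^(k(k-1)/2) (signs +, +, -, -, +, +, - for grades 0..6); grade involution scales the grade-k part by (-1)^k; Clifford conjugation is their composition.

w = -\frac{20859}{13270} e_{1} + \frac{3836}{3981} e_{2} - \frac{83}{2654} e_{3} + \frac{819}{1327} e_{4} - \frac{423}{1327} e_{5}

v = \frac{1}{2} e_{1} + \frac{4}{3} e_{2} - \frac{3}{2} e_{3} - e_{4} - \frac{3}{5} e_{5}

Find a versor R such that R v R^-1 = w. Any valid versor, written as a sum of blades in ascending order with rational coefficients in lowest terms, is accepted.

Key observation: q(v) = q(w) = \frac{1313}{450} (sandwiches preserve the norm), so R = v + w = -\frac{7112}{6635} e_{1} + \frac{3048}{1327} e_{2} - \frac{2032}{1327} e_{3} - \frac{508}{1327} e_{4} - \frac{6096}{6635} e_{5} works whenever it is invertible — the component of v along it is kept and (v - w)/2 reverses, sending v to w.
Answer: -\frac{7112}{6635} e_{1} + \frac{3048}{1327} e_{2} - \frac{2032}{1327} e_{3} - \frac{508}{1327} e_{4} - \frac{6096}{6635} e_{5}


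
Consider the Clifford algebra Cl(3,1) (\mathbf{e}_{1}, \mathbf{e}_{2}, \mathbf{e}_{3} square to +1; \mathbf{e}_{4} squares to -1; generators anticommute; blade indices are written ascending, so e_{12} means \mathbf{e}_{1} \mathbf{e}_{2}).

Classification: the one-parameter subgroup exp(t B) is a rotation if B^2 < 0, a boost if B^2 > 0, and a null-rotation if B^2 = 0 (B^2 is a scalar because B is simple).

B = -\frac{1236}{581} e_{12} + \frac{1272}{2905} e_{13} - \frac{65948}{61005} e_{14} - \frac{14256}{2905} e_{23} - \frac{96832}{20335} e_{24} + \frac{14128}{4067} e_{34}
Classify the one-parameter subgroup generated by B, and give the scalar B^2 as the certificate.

B^2 term by term: the squares give (-\frac{1236}{581})^2*(e_{12})^2 + (\frac{1272}{2905})^2*(e_{13})^2 + (-\frac{65948}{61005})^2*(e_{14})^2 + (-\frac{14256}{2905})^2*(e_{23})^2 + (-\frac{96832}{20335})^2*(e_{24})^2 + (\frac{14128}{4067})^2*(e_{34})^2 = \frac{1527696}{337561}*(-1) + \frac{1617984}{8439025}*(-1) + \frac{4349138704}{3721610025}*(+1) + \frac{203233536}{8439025}*(-1) + \frac{9376436224}{413512225}*(+1) + \frac{199600384}{16540489}*(+1) = \frac{64}{9} (each basis 2-blade squares to minus the product of its generators' squares); cross terms between blades sharing an index anticommute and cancel; the commuting (index-disjoint) pairs give grade-4 terms 2*c*c'*(blade product), which cancel blade by blade — e_{1234}: -\frac{34924416}{2362927} + \frac{246340608}{59073175} + \frac{626769792}{59073175} = 0 — confirming B is simple. So B^2 = \frac{64}{9}.
Answer: boost, certificate B^2 = \frac{64}{9}. Note: conjugating B changes its blade decomposition but never the scalar B^2 = \frac{64}{9}, whose sign settles the classification.


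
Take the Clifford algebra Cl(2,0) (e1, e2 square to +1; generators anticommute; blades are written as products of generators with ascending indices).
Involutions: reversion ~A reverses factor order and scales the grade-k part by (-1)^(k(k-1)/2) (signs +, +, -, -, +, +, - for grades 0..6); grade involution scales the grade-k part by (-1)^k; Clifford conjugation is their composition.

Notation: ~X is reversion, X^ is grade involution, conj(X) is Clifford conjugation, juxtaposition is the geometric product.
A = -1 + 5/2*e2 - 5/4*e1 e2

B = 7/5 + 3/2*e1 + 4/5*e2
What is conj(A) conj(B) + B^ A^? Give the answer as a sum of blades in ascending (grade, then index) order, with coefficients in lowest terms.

first term: 3/5 + 1/2*e1 - 33/40*e2 - 2*e1 e2
second term: 3/5 + 1/2*e1 - 33/40*e2 + 2*e1 e2
Answer: 6/5 + e1 - 33/20*e2


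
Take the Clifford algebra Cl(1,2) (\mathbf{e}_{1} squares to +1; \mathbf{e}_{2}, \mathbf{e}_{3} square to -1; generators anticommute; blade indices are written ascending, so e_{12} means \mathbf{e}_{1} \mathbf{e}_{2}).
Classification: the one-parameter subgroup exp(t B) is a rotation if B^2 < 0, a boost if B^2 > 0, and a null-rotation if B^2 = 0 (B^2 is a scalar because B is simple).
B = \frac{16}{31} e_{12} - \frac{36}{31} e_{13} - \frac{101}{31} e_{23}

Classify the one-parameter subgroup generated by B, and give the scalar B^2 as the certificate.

B^2 term by term: the squares give (\frac{16}{31})^2*(e_{12})^2 + (-\frac{36}{31})^2*(e_{13})^2 + (-\frac{101}{31})^2*(e_{23})^2 = \frac{256}{961}*(+1) + \frac{1296}{961}*(+1) + \frac{10201}{961}*(-1) = -9 (each basis 2-blade squares to minus the product of its generators' squares); cross terms between blades sharing an index anticommute and cancel. So B^2 = -9.
Answer: rotation, certificate B^2 = -9. No conjugation can change B^2 = -9; the sign gives the class.


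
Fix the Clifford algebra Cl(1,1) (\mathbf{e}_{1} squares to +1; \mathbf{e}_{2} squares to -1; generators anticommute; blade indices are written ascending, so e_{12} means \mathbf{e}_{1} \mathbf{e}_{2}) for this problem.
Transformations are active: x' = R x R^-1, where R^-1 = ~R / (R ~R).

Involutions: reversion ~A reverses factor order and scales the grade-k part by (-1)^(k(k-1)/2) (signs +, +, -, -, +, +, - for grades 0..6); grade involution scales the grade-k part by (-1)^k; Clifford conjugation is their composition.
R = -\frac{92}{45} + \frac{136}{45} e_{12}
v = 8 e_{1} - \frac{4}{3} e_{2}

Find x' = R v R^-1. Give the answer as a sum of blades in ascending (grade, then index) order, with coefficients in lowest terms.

~R = -\frac{92}{45} - \frac{136}{45} e_{12}, and R ~R = -\frac{3344}{675}, so R^-1 = ~R / (-\frac{3344}{675}).
R v = -\frac{1664}{135} e_{1} - \frac{2896}{135} e_{2}
Answer: -\frac{34184}{1881} e_{1} - \frac{30796}{1881} e_{2}


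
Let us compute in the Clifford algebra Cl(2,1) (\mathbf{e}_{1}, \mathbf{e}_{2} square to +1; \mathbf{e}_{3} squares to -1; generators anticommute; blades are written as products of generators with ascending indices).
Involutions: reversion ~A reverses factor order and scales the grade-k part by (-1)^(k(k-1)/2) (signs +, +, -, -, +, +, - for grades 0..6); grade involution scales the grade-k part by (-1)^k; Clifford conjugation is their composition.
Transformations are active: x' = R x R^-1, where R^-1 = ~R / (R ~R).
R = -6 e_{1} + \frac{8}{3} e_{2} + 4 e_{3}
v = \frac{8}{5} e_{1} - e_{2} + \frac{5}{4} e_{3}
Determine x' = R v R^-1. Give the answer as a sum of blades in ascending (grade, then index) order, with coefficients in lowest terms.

~R = -6 e_{1} + \frac{8}{3} e_{2} + 4 e_{3}, and R ~R = \frac{244}{9}, so R^-1 = ~R / (\frac{244}{9}).
R v = -\frac{259}{15} + \frac{26}{15} e_{1} e_{2} - \frac{139}{10} e_{1} e_{3} + \frac{22}{3} e_{2} e_{3}
Answer: \frac{1843}{305} e_{1} - \frac{731}{305} e_{2} - \frac{7741}{1220} e_{3}


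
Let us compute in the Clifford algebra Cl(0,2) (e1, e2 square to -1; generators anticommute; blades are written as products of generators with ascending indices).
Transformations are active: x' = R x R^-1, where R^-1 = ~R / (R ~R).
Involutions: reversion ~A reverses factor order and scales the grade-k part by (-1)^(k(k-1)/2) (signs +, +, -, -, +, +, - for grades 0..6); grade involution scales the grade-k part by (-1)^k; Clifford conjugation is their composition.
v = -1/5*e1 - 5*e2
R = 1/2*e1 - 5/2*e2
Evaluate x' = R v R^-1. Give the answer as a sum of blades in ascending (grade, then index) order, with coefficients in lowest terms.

~R = 1/2*e1 - 5/2*e2, and R ~R = -13/2, so R^-1 = ~R / (-13/2).
R v = -62/5 - 3*e1 e2
Answer: 137/65*e1 - 59/13*e2


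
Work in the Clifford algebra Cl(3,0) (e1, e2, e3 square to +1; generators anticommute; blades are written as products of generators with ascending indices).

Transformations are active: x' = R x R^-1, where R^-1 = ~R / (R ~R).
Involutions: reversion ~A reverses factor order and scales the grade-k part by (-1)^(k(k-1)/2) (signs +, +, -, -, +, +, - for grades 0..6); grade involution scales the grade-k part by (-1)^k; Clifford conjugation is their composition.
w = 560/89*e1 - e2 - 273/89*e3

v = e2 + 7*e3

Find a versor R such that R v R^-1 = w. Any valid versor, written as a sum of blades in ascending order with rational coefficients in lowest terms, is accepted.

A norm check does it: q(v) = q(w) = 50, hence R = v + w = 560/89*e1 + 350/89*e3 realises the map — parallel part kept, (v - w)/2 negated, v carried to w.
Answer: 560/89*e1 + 350/89*e3


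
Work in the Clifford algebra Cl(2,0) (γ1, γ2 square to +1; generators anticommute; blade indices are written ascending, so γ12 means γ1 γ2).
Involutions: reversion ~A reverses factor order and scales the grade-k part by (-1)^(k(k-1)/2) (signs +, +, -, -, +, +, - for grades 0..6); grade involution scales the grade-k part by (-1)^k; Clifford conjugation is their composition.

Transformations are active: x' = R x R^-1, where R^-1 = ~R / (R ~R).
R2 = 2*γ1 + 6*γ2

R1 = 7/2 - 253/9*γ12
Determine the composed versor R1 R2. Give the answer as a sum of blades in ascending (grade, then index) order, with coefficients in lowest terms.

Distribute over the terms of R1 (each basis-blade product reordered to ascending indices, repeated generators contracted through their squares):
(7/2) R2 = 7*γ1 + 21*γ2
(-253/9*γ12) R2 = -506/3*γ1 + 506/9*γ2
Summing the partial products and collecting blades:
Answer: -485/3*γ1 + 695/9*γ2


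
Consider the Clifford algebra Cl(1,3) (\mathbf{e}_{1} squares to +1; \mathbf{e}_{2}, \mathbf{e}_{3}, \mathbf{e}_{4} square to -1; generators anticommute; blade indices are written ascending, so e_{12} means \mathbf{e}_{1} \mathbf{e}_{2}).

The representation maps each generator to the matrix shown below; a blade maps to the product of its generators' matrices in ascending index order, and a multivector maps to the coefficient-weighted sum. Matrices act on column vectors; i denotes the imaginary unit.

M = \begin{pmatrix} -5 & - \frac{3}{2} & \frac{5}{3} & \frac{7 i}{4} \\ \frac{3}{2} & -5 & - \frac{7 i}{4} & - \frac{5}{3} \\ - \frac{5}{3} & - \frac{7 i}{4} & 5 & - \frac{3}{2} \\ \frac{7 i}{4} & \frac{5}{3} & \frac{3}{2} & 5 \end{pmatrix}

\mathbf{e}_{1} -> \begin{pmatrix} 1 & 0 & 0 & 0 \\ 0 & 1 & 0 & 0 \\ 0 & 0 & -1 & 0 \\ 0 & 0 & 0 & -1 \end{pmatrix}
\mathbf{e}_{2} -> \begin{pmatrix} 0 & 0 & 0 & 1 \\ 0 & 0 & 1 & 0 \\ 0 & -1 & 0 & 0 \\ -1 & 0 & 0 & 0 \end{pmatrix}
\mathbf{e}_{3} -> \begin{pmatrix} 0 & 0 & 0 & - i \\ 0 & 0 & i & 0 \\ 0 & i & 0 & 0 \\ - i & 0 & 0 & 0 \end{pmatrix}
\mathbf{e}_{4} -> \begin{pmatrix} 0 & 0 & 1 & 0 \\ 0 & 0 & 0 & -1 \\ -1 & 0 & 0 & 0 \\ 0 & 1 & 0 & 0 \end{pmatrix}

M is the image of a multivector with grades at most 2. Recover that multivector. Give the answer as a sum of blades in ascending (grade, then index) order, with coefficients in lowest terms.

Method: the blade images are trace-orthogonal — tr(rho(e_A) rho(e_B)^-1) = 4 if A = B and 0 otherwise — and rho(e_A)^-1 = (e_A)^2 * rho(e_A) with (e_A)^2 = +1 or -1, so the coefficient of e_A in the preimage is (e_A)^2 * tr(M rho(e_A))/4.
Nonzero projections over blades of grade <= 2: e_{1}: (e_{1})^2 = +1, tr(M rho(e_{1})) = -20, coefficient -5; e_{3}: (e_{3})^2 = -1, tr(M rho(e_{3})) = 7, coefficient -\frac{7}{4}; e_{4}: (e_{4})^2 = -1, tr(M rho(e_{4})) = - \frac{20}{3}, coefficient \frac{5}{3}; e_{24}: (e_{24})^2 = -1, tr(M rho(e_{24})) = 6, coefficient -\frac{3}{2}. Every other blade of grade <= 2 projects to 0.
Answer: -5 e_{1} - \frac{7}{4} e_{3} + \frac{5}{3} e_{4} - \frac{3}{2} e_{24}


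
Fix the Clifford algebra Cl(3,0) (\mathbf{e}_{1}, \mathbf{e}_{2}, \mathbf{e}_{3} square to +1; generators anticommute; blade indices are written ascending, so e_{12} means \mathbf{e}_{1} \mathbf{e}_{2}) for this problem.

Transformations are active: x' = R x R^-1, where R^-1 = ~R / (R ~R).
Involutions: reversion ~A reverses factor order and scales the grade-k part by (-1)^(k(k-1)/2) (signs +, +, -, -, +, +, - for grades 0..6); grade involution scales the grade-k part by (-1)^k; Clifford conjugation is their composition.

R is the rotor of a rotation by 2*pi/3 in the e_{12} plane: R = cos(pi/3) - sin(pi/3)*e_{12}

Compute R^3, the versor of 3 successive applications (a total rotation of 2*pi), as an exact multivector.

Half-angle bookkeeping: 3 applications in e_{12} add up to rotor phase 3*pi/3 = \pi, so R^3 = cos(\pi) - sin(\pi)*e_{12}.
cos(\pi) = -1 and sin(\pi) = 0, so R^3 = -1. The total rotation 2*pi is 1 full turn, so every vector returns to itself, yet the rotor is -1, on the OTHER sheet of the double cover (an odd number of 2*pi turns).
Answer: -1


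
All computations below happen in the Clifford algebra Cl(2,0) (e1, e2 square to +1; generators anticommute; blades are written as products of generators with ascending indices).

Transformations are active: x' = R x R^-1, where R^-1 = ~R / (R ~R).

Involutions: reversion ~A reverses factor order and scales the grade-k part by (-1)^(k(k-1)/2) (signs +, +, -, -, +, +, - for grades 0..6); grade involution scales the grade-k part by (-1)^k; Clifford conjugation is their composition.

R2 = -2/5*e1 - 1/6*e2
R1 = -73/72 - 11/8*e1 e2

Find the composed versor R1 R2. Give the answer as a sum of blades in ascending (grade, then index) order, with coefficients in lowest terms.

Distribute over the terms of R1 (each basis-blade product reordered to ascending indices, repeated generators contracted through their squares):
(-73/72) R2 = 73/180*e1 + 73/432*e2
(-11/8*e1 e2) R2 = 11/48*e1 - 11/20*e2
Summing the partial products and collecting blades:
Answer: 457/720*e1 - 823/2160*e2


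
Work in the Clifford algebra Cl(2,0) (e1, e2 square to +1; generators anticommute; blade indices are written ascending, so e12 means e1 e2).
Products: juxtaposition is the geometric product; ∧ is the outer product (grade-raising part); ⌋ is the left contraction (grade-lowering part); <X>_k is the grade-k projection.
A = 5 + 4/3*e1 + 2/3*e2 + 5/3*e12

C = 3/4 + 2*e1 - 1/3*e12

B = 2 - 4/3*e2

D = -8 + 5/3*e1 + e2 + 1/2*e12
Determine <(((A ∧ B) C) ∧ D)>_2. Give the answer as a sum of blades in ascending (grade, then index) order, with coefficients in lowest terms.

step 1: 10 + 8/3*e1 - 16/3*e2 + 14/9*e12
step 2: 721/54 + 182/9*e1 - 8*e2 + 17/2*e12
step 3: -2884/27 - 22603/162*e1 + 4177/54*e2 - 2999/108*e12
step 4: -2999/108*e12
Answer: -2999/108*e12


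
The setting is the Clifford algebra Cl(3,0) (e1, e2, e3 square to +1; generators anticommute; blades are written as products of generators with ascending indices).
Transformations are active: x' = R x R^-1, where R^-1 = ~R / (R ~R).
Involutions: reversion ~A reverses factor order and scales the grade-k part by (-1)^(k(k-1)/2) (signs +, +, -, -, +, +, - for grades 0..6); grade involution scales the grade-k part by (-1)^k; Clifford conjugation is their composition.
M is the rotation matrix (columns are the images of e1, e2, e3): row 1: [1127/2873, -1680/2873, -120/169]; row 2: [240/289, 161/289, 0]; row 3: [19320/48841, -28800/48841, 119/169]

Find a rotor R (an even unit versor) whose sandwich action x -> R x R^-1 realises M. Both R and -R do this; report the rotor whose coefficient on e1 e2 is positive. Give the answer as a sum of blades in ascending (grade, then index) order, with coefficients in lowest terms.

Method: write R = a + b12*e1 e2 + b13*e1 e3 + b23*e2 e3 with a^2 + b12^2 + b13^2 + b23^2 = 1 (so R^-1 = ~R). Expanding the columns R e_j ~R gives tr M = 4a^2 - 1 and, from the antisymmetric part, M21 - M12 = -4a*b12, M13 - M31 = 4a*b13, M32 - M23 = -4a*b23.
Here tr M = 80759/48841, so a^2 = (1 + tr M)/4 = 32400/48841 and a = ±180/221. Taking a = 180/221: M21 - M12 = 69120/48841, M13 - M31 = -54000/48841, M32 - M23 = -28800/48841, giving b12 = -96/221, b13 = -75/221, b23 = 40/221, i.e. R = 180/221 - 96/221*e1 e2 - 75/221*e1 e3 + 40/221*e2 e3.
Its e1 e2 coefficient is negative, so report the other preimage -R.
Answer: -180/221 + 96/221*e1 e2 + 75/221*e1 e3 - 40/221*e2 e3. Recall the cover is two-to-one: with M of trace 80759/48841, both preimages act alike, and the stated e1 e2 sign chooses the sheet.


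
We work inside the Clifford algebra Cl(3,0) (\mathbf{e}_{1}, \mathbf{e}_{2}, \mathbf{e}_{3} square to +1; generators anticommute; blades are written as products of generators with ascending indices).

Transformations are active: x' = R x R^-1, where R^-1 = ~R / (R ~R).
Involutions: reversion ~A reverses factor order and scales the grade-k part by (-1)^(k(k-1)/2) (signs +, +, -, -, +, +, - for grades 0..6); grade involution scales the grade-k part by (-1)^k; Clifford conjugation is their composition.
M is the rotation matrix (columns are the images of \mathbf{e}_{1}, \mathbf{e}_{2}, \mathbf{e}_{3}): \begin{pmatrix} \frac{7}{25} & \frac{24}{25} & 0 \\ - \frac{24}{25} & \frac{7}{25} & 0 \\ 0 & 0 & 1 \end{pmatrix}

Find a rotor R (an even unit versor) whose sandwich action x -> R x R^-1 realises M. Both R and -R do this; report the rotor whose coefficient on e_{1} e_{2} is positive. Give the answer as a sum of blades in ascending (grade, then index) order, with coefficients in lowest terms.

Method: write R = a + b12*e_{1} e_{2} + b13*e_{1} e_{3} + b23*e_{2} e_{3} with a^2 + b12^2 + b13^2 + b23^2 = 1 (so R^-1 = ~R). Expanding the columns R e_j ~R gives tr M = 4a^2 - 1 and, from the antisymmetric part, M21 - M12 = -4a*b12, M13 - M31 = 4a*b13, M32 - M23 = -4a*b23.
Here tr M = \frac{39}{25}, so a^2 = (1 + tr M)/4 = \frac{16}{25} and a = ±\frac{4}{5}. Taking a = \frac{4}{5}: M21 - M12 = -\frac{48}{25}, M13 - M31 = 0, M32 - M23 = 0, giving b12 = \frac{3}{5}, b13 = 0, b23 = 0, i.e. R = \frac{4}{5} + \frac{3}{5} e_{1} e_{2}.
Its e_{1} e_{2} coefficient is already positive.
Answer: \frac{4}{5} + \frac{3}{5} e_{1} e_{2}. Key observation: the double cover Spin(3) -> SO(3) sends R and -R to the same matrix (trace \frac{39}{25} here), so the stated sign of the e_{1} e_{2} coefficient is what selects one sheet.


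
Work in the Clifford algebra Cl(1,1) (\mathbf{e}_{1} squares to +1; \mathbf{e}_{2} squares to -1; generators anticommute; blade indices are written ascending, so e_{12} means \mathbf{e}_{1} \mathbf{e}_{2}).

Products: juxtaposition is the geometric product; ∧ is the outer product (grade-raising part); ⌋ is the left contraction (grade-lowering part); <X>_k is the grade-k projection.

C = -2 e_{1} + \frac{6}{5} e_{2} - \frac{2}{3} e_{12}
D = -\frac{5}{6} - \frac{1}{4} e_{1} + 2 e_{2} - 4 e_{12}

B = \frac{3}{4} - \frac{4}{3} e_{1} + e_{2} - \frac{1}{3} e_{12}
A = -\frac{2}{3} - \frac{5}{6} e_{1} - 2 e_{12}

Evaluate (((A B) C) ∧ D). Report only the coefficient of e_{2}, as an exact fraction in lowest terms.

step 1: \frac{23}{18} + \frac{163}{72} e_{1} - \frac{55}{18} e_{2} - \frac{19}{9} e_{12}
step 2: \frac{59}{108} + \frac{272}{135} e_{1} - \frac{2267}{540} e_{2} - \frac{2293}{540} e_{12}
step 3: -\frac{295}{648} - \frac{2353}{1296} e_{1} + \frac{2975}{648} e_{2} + \frac{28081}{6480} e_{12}
Answer: \frac{2975}{648}


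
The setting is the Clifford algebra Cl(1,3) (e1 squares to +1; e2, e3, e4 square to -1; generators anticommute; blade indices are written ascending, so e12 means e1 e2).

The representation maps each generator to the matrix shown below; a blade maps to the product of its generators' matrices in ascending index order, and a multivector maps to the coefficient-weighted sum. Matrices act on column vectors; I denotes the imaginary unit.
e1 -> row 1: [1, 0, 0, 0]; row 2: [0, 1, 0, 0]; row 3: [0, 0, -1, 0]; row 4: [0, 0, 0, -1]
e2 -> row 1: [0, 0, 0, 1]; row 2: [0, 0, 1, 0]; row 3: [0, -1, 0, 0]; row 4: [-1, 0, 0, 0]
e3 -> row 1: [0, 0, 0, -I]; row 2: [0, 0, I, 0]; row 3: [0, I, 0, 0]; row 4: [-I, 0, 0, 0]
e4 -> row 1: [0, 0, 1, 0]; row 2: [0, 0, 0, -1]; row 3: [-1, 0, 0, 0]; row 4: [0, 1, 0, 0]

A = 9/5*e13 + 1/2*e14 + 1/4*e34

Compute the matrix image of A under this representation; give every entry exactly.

Bivector images (products of the table entries): rho(e13) = rho(e1)rho(e3) = row 1: [0, 0, 0, -I]; row 2: [0, 0, I, 0]; row 3: [0, -I, 0, 0]; row 4: [I, 0, 0, 0]; rho(e14) = rho(e1)rho(e4) = row 1: [0, 0, 1, 0]; row 2: [0, 0, 0, -1]; row 3: [1, 0, 0, 0]; row 4: [0, -1, 0, 0]; rho(e34) = rho(e3)rho(e4) = row 1: [0, -I, 0, 0]; row 2: [-I, 0, 0, 0]; row 3: [0, 0, 0, -I]; row 4: [0, 0, -I, 0].
M = (9/5)*rho(e13) + (1/2)*rho(e14) + (1/4)*rho(e34), summed entrywise:
Answer: row 1: [0, -I/4, 1/2, -9*I/5]; row 2: [-I/4, 0, 9*I/5, -1/2]; row 3: [1/2, -9*I/5, 0, -I/4]; row 4: [9*I/5, -1/2, -I/4, 0]


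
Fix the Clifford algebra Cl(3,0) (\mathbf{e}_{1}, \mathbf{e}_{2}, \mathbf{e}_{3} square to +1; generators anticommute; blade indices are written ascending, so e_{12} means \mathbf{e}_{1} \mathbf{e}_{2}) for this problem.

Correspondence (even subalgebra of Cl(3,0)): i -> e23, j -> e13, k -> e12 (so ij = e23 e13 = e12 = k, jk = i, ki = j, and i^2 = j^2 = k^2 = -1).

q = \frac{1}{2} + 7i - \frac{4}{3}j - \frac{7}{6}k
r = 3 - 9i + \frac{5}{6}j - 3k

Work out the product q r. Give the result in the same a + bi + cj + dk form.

In blades: q = \frac{1}{2} - \frac{7}{6} e_{12} - \frac{4}{3} e_{13} + 7 e_{23}, r = 3 - 3 e_{12} + \frac{5}{6} e_{13} - 9 e_{23}.
Distribute q over r term by term (generator squares from the signature, products reordered to ascending indices): (\frac{1}{2})*r = \frac{3}{2} - \frac{3}{2} e_{12} + \frac{5}{12} e_{13} - \frac{9}{2} e_{23}; (-\frac{7}{6} e_{12})*r = -\frac{7}{2} - \frac{7}{2} e_{12} + \frac{21}{2} e_{13} + \frac{35}{36} e_{23}; (-\frac{4}{3} e_{13})*r = \frac{10}{9} - 12 e_{12} - 4 e_{13} + 4 e_{23}; (7 e_{23})*r = 63 + \frac{35}{6} e_{12} + 21 e_{13} + 21 e_{23}.
Sum: \frac{559}{9} - \frac{67}{6} e_{12} + \frac{335}{12} e_{13} + \frac{773}{36} e_{23}; translating back through the correspondence:
Answer: \frac{559}{9} + \frac{773}{36}i + \frac{335}{12}j - \frac{67}{6}k


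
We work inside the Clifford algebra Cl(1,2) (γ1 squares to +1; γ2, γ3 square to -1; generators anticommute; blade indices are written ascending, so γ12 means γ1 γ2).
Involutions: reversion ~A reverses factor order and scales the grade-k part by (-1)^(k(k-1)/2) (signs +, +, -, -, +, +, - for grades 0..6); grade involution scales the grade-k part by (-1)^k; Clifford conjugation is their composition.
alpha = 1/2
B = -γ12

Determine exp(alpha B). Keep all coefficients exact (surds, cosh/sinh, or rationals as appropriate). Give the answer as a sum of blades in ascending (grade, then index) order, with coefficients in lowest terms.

B^2 = (-1)^2*(γ12)^2 = 1*(+1) = 1 (a basis 2-blade squares to minus the product of its generators' squares).
B^2 = 1 — a positive square means the series sums to a boost: l = 1, alpha*l = 1/2, so exp(alpha B) = cosh(1/2) + (sinh(1/2)/1)*B = cosh(1/2) + (sinh(1/2))*B.
Answer: cosh(1/2) - sinh(1/2)*γ12


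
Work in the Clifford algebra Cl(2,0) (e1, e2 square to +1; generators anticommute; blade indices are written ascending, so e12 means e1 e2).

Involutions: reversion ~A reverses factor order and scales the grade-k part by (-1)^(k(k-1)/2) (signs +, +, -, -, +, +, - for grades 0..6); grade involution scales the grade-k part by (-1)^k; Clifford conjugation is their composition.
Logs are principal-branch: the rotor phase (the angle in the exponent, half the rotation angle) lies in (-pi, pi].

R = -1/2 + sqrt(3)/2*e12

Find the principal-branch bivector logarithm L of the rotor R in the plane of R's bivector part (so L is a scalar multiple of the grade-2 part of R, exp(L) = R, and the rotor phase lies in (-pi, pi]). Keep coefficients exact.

The scalar part of R is -1/2, which pins the rotor phase on the principal branch; dividing the bivector part by the sine of that phase recovers the unit plane, and L is the phase times that plane.
Concretely: cos(phase) = -1/2 gives phase = ±2*pi/3, and since phase/sin(phase) is even the sign is immaterial: L = (phase/sin(phase)) * <R>_2 = (4*sqrt(3)*pi/9) * <R>_2.
Answer: 2*pi/3*e12


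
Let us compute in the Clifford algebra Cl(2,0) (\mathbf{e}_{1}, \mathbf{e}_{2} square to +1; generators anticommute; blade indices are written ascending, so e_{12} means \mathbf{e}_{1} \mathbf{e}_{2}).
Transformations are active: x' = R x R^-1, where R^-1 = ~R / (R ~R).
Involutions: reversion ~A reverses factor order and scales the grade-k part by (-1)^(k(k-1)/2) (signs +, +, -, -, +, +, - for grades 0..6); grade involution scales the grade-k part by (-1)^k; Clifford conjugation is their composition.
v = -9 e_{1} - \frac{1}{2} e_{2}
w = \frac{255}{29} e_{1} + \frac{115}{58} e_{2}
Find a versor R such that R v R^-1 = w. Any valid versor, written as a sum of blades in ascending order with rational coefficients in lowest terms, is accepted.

The midline construction: v and w both square to \frac{325}{4}, so reflecting in their sum -\frac{6}{29} e_{1} + \frac{43}{29} e_{2} exchanges them.
Answer: -\frac{6}{29} e_{1} + \frac{43}{29} e_{2}


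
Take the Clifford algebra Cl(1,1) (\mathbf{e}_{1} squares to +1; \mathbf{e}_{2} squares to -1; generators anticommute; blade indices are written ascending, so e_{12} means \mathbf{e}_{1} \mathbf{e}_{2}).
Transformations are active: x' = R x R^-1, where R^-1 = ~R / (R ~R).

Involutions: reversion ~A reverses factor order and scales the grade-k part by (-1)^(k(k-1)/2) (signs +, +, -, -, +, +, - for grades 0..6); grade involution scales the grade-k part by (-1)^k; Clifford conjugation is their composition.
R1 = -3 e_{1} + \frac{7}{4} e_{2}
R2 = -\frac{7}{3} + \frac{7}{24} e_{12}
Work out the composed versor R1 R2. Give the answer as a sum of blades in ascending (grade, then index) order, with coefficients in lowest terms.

Distribute over the terms of R1 (each basis-blade product reordered to ascending indices, repeated generators contracted through their squares):
(-3 e_{1}) R2 = 7 e_{1} - \frac{7}{8} e_{2}
(\frac{7}{4} e_{2}) R2 = \frac{49}{96} e_{1} - \frac{49}{12} e_{2}
Summing the partial products and collecting blades:
Answer: \frac{721}{96} e_{1} - \frac{119}{24} e_{2}


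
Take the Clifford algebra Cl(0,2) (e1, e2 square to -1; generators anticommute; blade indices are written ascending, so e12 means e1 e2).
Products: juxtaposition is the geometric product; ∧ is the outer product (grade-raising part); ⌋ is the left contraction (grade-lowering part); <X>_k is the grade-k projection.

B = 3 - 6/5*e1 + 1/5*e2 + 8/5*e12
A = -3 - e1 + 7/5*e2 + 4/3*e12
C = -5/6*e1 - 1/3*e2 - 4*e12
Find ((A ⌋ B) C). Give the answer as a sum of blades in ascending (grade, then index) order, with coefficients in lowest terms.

step 1: -946/75 + 146/25*e1 + e2 - 24/5*e12
step 2: -14 + 221/45*e1 + 7102/225*e2 + 2467/50*e12
Answer: -14 + 221/45*e1 + 7102/225*e2 + 2467/50*e12


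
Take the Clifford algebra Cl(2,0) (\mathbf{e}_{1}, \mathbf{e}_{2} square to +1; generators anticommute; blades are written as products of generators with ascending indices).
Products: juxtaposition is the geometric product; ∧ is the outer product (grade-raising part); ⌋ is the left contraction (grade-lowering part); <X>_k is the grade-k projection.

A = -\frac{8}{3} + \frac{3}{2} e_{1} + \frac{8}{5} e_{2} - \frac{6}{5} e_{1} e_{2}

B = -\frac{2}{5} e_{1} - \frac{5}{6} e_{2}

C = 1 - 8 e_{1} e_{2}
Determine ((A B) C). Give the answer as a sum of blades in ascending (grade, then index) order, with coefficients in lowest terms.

step 1: -\frac{29}{15} + \frac{31}{15} e_{1} + \frac{392}{225} e_{2} - \frac{61}{100} e_{1} e_{2}
step 2: -\frac{511}{75} + \frac{3601}{225} e_{1} - \frac{3328}{225} e_{2} + \frac{4457}{300} e_{1} e_{2}
Answer: -\frac{511}{75} + \frac{3601}{225} e_{1} - \frac{3328}{225} e_{2} + \frac{4457}{300} e_{1} e_{2}


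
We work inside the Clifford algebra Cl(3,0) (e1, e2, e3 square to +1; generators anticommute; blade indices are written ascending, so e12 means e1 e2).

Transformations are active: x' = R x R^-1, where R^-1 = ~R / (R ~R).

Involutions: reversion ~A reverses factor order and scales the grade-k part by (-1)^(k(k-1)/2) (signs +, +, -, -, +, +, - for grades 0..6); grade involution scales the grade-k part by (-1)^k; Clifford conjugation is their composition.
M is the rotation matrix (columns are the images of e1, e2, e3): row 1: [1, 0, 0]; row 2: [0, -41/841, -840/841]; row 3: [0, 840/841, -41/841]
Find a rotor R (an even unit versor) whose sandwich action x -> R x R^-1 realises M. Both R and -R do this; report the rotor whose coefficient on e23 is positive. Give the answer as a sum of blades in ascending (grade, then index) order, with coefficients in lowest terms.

Method: write R = a + b12*e12 + b13*e13 + b23*e23 with a^2 + b12^2 + b13^2 + b23^2 = 1 (so R^-1 = ~R). Expanding the columns R e_j ~R gives tr M = 4a^2 - 1 and, from the antisymmetric part, M21 - M12 = -4a*b12, M13 - M31 = 4a*b13, M32 - M23 = -4a*b23.
Here tr M = 759/841, so a^2 = (1 + tr M)/4 = 400/841 and a = ±20/29. Taking a = 20/29: M21 - M12 = 0, M13 - M31 = 0, M32 - M23 = 1680/841, giving b12 = 0, b13 = 0, b23 = -21/29, i.e. R = 20/29 - 21/29*e23.
Its e23 coefficient is negative, so report the other preimage -R.
Answer: -20/29 + 21/29*e23. Sheet selection: the two-to-one cover makes ±R indistinguishable at the matrix level (trace 759/841), so uniqueness comes from the required sign on e23.


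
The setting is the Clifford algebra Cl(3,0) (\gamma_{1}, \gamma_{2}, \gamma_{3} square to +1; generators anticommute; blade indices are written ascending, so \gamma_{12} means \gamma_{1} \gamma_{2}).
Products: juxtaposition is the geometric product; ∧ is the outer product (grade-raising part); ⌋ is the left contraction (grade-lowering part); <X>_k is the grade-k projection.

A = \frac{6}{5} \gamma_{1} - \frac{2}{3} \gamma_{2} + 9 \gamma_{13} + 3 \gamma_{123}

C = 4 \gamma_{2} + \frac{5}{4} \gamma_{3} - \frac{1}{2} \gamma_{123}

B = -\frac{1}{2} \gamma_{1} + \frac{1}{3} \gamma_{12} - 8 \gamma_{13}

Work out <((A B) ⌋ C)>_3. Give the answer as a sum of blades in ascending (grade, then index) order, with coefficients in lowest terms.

step 1: \frac{357}{5} + \frac{2}{9} \gamma_{1} - \frac{118}{5} \gamma_{2} - \frac{61}{10} \gamma_{3} - \frac{1}{3} \gamma_{12} + \frac{3}{2} \gamma_{23} - \frac{16}{3} \gamma_{123}
step 2: -\frac{12563}{120} + \frac{3}{4} \gamma_{1} + \frac{1428}{5} \gamma_{2} + \frac{1069}{12} \gamma_{3} + \frac{61}{20} \gamma_{12} - \frac{59}{5} \gamma_{13} - \frac{1}{9} \gamma_{23} - \frac{357}{10} \gamma_{123}
step 3: -\frac{357}{10} \gamma_{123}
Answer: -\frac{357}{10} \gamma_{123}


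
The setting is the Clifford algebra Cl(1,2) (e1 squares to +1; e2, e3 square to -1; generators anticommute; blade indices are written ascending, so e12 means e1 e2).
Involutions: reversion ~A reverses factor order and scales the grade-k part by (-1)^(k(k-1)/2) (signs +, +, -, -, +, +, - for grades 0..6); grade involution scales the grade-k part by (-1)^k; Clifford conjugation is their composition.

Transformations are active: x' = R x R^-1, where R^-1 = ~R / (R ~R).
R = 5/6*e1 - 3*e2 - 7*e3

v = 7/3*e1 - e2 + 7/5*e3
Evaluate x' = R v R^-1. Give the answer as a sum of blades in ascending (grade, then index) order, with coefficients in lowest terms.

~R = 5/6*e1 - 3*e2 - 7*e3, and R ~R = -2063/36, so R^-1 = ~R / (-2063/36).
R v = 787/90 + 37/6*e12 + 35/2*e13 - 56/5*e23
Answer: -16015/6189*e1 + 19759/10315*e2 + 1519/2063*e3


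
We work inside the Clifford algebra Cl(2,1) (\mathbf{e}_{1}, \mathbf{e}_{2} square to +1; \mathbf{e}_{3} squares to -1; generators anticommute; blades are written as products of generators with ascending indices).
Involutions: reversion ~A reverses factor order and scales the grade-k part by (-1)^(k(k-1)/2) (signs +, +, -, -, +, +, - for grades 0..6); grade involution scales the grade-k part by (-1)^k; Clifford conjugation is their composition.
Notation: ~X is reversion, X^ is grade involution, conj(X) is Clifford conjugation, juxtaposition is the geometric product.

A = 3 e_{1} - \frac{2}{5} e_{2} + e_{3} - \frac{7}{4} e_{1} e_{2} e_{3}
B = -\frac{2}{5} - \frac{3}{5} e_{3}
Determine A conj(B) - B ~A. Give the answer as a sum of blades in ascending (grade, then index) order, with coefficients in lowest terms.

first term: -\frac{3}{5} - \frac{6}{5} e_{1} + \frac{4}{25} e_{2} - \frac{2}{5} e_{3} + \frac{21}{20} e_{1} e_{2} + \frac{9}{5} e_{1} e_{3} - \frac{6}{25} e_{2} e_{3} + \frac{7}{10} e_{1} e_{2} e_{3}
second term: \frac{3}{5} - \frac{6}{5} e_{1} + \frac{4}{25} e_{2} - \frac{2}{5} e_{3} + \frac{21}{20} e_{1} e_{2} + \frac{9}{5} e_{1} e_{3} - \frac{6}{25} e_{2} e_{3} - \frac{7}{10} e_{1} e_{2} e_{3}
Answer: -\frac{6}{5} + \frac{7}{5} e_{1} e_{2} e_{3}


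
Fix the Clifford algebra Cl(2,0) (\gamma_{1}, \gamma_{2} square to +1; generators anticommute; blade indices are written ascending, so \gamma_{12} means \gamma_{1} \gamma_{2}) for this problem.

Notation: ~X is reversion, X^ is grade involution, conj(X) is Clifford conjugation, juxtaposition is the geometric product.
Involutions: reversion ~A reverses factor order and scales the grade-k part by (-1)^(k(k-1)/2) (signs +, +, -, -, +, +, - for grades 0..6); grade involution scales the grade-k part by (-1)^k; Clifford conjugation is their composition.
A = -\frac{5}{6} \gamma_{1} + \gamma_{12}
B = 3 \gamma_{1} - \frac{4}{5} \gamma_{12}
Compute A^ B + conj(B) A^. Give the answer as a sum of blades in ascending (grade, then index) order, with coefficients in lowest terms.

first term: \frac{33}{10} - \frac{11}{3} \gamma_{2}
second term: -\frac{33}{10} - \frac{11}{3} \gamma_{2}
Answer: -\frac{22}{3} \gamma_{2}


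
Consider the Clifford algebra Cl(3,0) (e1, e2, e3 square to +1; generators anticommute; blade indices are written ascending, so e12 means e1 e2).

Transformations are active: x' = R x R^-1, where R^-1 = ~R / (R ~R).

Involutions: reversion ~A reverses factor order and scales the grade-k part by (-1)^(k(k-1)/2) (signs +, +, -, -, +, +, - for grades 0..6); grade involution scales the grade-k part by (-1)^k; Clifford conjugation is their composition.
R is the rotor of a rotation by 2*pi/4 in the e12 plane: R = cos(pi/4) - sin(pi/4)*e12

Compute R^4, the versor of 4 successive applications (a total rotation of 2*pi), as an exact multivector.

Rotor phase runs at HALF the rotation angle; powers of one rotor simply add phase, so after 4 steps in e12 the phase is 4*pi/4 = pi and R^4 = cos(pi) - sin(pi)*e12.
cos(pi) = -1 and sin(pi) = 0, so R^4 = -1. The total rotation 2*pi is 1 full turn, so every vector returns to itself, yet the rotor is -1, on the OTHER sheet of the double cover (an odd number of 2*pi turns).
Answer: -1


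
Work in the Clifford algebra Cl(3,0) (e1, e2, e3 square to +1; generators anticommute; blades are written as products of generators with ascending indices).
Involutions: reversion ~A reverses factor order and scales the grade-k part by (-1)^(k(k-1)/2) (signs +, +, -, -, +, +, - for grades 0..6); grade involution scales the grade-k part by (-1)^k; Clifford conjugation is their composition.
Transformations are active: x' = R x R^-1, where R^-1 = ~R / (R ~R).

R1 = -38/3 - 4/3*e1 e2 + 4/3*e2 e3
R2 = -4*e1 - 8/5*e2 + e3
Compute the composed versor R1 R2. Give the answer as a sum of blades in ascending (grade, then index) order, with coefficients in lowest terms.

Distribute over the terms of R1 (each basis-blade product reordered to ascending indices, repeated generators contracted through their squares):
(-38/3) R2 = 152/3*e1 + 304/15*e2 - 38/3*e3
(-4/3*e1 e2) R2 = 32/15*e1 - 16/3*e2 - 4/3*e1 e2 e3
(4/3*e2 e3) R2 = 4/3*e2 + 32/15*e3 - 16/3*e1 e2 e3
Summing the partial products and collecting blades:
Answer: 264/5*e1 + 244/15*e2 - 158/15*e3 - 20/3*e1 e2 e3


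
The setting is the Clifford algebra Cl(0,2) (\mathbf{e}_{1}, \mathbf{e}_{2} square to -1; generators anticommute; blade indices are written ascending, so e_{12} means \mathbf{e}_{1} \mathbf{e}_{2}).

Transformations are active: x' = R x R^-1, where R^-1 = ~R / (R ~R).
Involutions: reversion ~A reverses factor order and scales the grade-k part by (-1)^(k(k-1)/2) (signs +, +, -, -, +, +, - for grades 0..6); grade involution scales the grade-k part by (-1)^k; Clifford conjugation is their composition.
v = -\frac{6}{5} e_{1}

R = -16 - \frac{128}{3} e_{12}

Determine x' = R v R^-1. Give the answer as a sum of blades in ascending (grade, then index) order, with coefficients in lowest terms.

~R = -16 + \frac{128}{3} e_{12}, and R ~R = \frac{18688}{9}, so R^-1 = ~R / (\frac{18688}{9}).
R v = \frac{96}{5} e_{1} + \frac{256}{5} e_{2}
Answer: \frac{66}{73} e_{1} - \frac{288}{365} e_{2}


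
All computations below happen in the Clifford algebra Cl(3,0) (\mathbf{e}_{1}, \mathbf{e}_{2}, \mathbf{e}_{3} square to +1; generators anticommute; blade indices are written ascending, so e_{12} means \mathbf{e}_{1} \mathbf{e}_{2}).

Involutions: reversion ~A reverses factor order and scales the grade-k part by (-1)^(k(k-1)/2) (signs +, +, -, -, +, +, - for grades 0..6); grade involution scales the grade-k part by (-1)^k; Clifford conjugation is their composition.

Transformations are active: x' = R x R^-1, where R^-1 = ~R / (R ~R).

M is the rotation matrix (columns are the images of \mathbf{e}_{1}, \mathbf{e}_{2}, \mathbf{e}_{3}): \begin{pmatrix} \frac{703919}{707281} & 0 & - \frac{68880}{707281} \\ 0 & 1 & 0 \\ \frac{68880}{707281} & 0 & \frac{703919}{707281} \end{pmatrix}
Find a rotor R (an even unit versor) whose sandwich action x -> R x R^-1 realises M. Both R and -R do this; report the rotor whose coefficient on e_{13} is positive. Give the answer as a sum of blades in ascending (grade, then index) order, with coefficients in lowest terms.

Method: write R = a + b12*e_{12} + b13*e_{13} + b23*e_{23} with a^2 + b12^2 + b13^2 + b23^2 = 1 (so R^-1 = ~R). Expanding the columns R e_j ~R gives tr M = 4a^2 - 1 and, from the antisymmetric part, M21 - M12 = -4a*b12, M13 - M31 = 4a*b13, M32 - M23 = -4a*b23.
Here tr M = \frac{2115119}{707281}, so a^2 = (1 + tr M)/4 = \frac{705600}{707281} and a = ±\frac{840}{841}. Taking a = \frac{840}{841}: M21 - M12 = 0, M13 - M31 = -\frac{137760}{707281}, M32 - M23 = 0, giving b12 = 0, b13 = -\frac{41}{841}, b23 = 0, i.e. R = \frac{840}{841} - \frac{41}{841} e_{13}.
Its e_{13} coefficient is negative, so report the other preimage -R.
Answer: -\frac{840}{841} + \frac{41}{841} e_{13}. Uniqueness: Spin(3) -> SO(3) maps R and -R to the same rotation of trace \frac{2115119}{707281}; fixing the sign of the e_{13} coefficient removes the ambiguity.


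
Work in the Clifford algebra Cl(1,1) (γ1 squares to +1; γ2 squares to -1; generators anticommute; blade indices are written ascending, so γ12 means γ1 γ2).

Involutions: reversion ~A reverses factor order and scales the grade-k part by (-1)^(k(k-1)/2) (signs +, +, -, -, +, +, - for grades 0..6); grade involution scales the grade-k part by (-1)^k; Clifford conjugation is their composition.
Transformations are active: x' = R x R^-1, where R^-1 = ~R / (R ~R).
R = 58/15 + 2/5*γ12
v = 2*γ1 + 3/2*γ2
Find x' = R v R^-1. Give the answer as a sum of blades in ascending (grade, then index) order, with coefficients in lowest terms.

~R = 58/15 - 2/5*γ12, and R ~R = 3328/225, so R^-1 = ~R / (3328/225).
R v = 107/15*γ1 + 5*γ2
Answer: 1439/832*γ1 + 927/832*γ2


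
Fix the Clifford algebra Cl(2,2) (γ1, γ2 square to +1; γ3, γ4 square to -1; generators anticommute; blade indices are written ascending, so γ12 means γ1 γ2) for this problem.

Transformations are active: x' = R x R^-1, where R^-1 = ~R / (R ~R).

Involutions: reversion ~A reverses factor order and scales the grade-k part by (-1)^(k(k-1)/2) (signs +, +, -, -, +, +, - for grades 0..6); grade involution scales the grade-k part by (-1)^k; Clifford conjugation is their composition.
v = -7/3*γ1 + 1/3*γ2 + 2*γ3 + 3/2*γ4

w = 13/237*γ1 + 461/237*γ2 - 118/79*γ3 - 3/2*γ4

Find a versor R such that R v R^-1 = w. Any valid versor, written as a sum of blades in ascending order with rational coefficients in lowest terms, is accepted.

R = v + w = -180/79*γ1 + 180/79*γ2 + 40/79*γ3 works: the equal norms (-25/36) guarantee its sandwich swaps v into w.
Answer: -180/79*γ1 + 180/79*γ2 + 40/79*γ3
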